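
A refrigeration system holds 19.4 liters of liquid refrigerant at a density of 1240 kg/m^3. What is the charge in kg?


Charge = V * rho / 1000
Charge = 19.4 * 1240 / 1000
Charge = 24.06 kg

24.06


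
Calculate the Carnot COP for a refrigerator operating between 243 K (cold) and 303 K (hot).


dT = 303 - 243 = 60 K
COP_carnot = T_cold / dT = 243 / 60
COP_carnot = 4.05

4.05


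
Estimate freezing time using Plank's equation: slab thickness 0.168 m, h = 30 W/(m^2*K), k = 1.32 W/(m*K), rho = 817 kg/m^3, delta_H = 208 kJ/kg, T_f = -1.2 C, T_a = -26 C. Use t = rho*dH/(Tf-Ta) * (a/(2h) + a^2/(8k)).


dT = -1.2 - (-26) = 24.8 K
term1 = a/(2h) = 0.168/(2*30) = 0.0028
term2 = a^2/(8k) = 0.168^2/(8*1.32) = 0.002672727273
t = rho*dH*1000/dT * (term1 + term2)
t = 817*208*1000/24.8 * (0.0028 + 0.002672727273)
t = 37501 s

37501


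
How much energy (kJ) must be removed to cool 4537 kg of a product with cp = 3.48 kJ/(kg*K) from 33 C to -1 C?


dT = 33 - (-1) = 34 K
Q = m * cp * dT = 4537 * 3.48 * 34
Q = 536818 kJ

536818


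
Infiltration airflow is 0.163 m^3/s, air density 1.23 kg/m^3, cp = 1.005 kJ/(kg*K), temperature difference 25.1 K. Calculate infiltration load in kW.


Q = V_dot * rho * cp * dT
Q = 0.163 * 1.23 * 1.005 * 25.1
Q = 5.057 kW

5.057


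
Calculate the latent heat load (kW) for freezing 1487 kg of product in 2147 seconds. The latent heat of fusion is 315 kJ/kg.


Q_lat = m * h_fg / t
Q_lat = 1487 * 315 / 2147
Q_lat = 218.17 kW

218.17


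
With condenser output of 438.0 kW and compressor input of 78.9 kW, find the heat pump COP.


COP_hp = Q_cond / W
COP_hp = 438.0 / 78.9
COP_hp = 5.551

5.551


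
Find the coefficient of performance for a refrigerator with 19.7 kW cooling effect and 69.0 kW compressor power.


COP = Q_evap / W
COP = 19.7 / 69.0
COP = 0.286

0.286


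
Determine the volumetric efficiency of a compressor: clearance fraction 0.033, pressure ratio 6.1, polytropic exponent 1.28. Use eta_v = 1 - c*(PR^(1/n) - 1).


PR^(1/n) = 6.1^(1/1.28) = 4.10713458
eta_v = 1 - 0.033 * (4.10713458 - 1)
eta_v = 0.8975

0.8975


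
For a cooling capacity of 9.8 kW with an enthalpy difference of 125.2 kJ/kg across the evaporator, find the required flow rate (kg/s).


m_dot = Q / dh
m_dot = 9.8 / 125.2
m_dot = 0.0783 kg/s

0.0783


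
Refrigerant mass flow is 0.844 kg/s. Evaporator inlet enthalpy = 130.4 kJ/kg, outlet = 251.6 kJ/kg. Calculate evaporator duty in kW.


dh = 251.6 - 130.4 = 121.2 kJ/kg
Q_evap = m_dot * dh = 0.844 * 121.2
Q_evap = 102.29 kW

102.29


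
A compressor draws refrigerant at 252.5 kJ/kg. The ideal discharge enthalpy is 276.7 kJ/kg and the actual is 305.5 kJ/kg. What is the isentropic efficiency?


dh_ideal = 276.7 - 252.5 = 24.2 kJ/kg
dh_actual = 305.5 - 252.5 = 53.0 kJ/kg
eta_s = dh_ideal / dh_actual = 24.2 / 53.0
eta_s = 0.4566

0.4566


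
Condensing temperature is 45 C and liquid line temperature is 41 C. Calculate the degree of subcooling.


Subcooling = T_cond - T_liquid
Subcooling = 45 - 41
Subcooling = 4 K

4


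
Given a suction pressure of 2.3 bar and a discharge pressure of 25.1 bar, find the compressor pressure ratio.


PR = P_high / P_low
PR = 25.1 / 2.3
PR = 10.913

10.913


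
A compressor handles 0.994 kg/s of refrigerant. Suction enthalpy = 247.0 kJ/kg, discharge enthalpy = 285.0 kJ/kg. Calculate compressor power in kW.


dh = 285.0 - 247.0 = 38.0 kJ/kg
W = m_dot * dh = 0.994 * 38.0 = 37.77 kW

37.77


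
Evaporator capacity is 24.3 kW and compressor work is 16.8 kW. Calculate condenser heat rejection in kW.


Q_cond = Q_evap + W
Q_cond = 24.3 + 16.8
Q_cond = 41.1 kW

41.1


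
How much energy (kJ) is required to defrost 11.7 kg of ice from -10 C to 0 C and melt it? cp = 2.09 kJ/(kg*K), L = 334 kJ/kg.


Sensible heat = cp * dT = 2.09 * 10 = 20.9 kJ/kg
Total per kg = 20.9 + 334 = 354.9 kJ/kg
Q = m * total = 11.7 * 354.9
Q = 4152.3 kJ

4152.3


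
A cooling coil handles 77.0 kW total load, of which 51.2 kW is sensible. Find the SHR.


SHR = Q_sensible / Q_total
SHR = 51.2 / 77.0
SHR = 0.665

0.665


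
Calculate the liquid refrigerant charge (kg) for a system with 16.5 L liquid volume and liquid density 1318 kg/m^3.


Charge = V * rho / 1000
Charge = 16.5 * 1318 / 1000
Charge = 21.75 kg

21.75


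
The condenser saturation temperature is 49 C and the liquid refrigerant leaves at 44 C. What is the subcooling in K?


Subcooling = T_cond - T_liquid
Subcooling = 49 - 44
Subcooling = 5 K

5


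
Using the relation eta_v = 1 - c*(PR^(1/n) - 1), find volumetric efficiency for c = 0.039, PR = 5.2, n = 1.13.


PR^(1/n) = 5.2^(1/1.13) = 4.30161242
eta_v = 1 - 0.039 * (4.30161242 - 1)
eta_v = 0.8712

0.8712


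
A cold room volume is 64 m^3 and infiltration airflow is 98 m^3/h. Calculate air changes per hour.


ACH = flow / volume
ACH = 98 / 64
ACH = 1.531

1.531


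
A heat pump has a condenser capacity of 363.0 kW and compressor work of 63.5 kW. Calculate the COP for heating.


COP_hp = Q_cond / W
COP_hp = 363.0 / 63.5
COP_hp = 5.717

5.717


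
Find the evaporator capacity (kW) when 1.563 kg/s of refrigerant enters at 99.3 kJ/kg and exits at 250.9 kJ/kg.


dh = 250.9 - 99.3 = 151.6 kJ/kg
Q_evap = m_dot * dh = 1.563 * 151.6
Q_evap = 236.95 kW

236.95


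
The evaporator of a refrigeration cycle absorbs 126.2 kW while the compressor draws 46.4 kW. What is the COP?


COP = Q_evap / W
COP = 126.2 / 46.4
COP = 2.72

2.72


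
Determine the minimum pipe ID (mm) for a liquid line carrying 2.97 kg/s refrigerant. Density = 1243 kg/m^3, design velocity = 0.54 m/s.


A = m_dot / (rho * v) = 2.97 / (1243 * 0.54) = 0.004424778761 m^2
d = sqrt(4*A/pi) * 1000
d = 75.1 mm

75.1


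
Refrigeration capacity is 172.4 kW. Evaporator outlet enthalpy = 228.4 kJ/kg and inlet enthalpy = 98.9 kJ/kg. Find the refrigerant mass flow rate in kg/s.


dh = 228.4 - 98.9 = 129.5 kJ/kg
m_dot = Q / dh = 172.4 / 129.5 = 1.3313 kg/s

1.3313


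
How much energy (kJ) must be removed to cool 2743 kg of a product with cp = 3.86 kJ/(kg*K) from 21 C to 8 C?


dT = 21 - (8) = 13 K
Q = m * cp * dT = 2743 * 3.86 * 13
Q = 137644 kJ

137644


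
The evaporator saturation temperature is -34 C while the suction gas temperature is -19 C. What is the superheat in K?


Superheat = T_suction - T_evap
Superheat = -19 - (-34)
Superheat = 15 K

15


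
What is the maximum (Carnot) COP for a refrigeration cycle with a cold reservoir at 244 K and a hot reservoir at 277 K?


dT = 277 - 244 = 33 K
COP_carnot = T_cold / dT = 244 / 33
COP_carnot = 7.394

7.394


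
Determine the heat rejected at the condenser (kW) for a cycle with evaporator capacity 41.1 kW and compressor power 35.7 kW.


Q_cond = Q_evap + W
Q_cond = 41.1 + 35.7
Q_cond = 76.8 kW

76.8


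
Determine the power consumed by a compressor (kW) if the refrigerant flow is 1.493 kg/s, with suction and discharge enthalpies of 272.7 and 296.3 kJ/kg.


dh = 296.3 - 272.7 = 23.6 kJ/kg
W = m_dot * dh = 1.493 * 23.6 = 35.23 kW

35.23


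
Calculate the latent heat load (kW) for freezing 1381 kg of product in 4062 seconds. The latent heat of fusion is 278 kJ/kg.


Q_lat = m * h_fg / t
Q_lat = 1381 * 278 / 4062
Q_lat = 94.51 kW

94.51


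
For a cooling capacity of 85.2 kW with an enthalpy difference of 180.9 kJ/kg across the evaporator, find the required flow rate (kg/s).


m_dot = Q / dh
m_dot = 85.2 / 180.9
m_dot = 0.471 kg/s

0.471


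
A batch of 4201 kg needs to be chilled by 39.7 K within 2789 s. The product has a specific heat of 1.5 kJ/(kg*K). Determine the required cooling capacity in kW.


Q = m * cp * dT / t
Q = 4201 * 1.5 * 39.7 / 2789
Q = 89.699 kW

89.699


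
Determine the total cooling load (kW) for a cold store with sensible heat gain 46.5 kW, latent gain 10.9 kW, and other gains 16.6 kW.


Q_total = Q_s + Q_l + Q_misc
Q_total = 46.5 + 10.9 + 16.6
Q_total = 74.0 kW

74.0


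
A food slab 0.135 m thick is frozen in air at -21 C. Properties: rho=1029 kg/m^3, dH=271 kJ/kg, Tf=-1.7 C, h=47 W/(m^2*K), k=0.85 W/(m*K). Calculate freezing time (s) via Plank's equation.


dT = -1.7 - (-21) = 19.3 K
term1 = a/(2h) = 0.135/(2*47) = 0.001436170213
term2 = a^2/(8k) = 0.135^2/(8*0.85) = 0.002680147059
t = rho*dH*1000/dT * (term1 + term2)
t = 1029*271*1000/19.3 * (0.001436170213 + 0.002680147059)
t = 59475 s

59475


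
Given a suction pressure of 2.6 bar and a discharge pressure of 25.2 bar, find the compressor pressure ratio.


PR = P_high / P_low
PR = 25.2 / 2.6
PR = 9.692

9.692


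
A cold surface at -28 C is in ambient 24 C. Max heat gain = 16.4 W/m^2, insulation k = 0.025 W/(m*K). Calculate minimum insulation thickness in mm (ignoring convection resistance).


dT = 24 - (-28) = 52 K
thickness = k * dT / q_max * 1000
thickness = 0.025 * 52 / 16.4 * 1000
thickness = 79.3 mm

79.3


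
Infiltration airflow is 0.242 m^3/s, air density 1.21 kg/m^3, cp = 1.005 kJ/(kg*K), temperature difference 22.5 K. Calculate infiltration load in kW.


Q = V_dot * rho * cp * dT
Q = 0.242 * 1.21 * 1.005 * 22.5
Q = 6.621 kW

6.621


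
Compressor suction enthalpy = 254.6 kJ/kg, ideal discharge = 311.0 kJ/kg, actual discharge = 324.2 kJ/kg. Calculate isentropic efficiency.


dh_ideal = 311.0 - 254.6 = 56.4 kJ/kg
dh_actual = 324.2 - 254.6 = 69.6 kJ/kg
eta_s = dh_ideal / dh_actual = 56.4 / 69.6
eta_s = 0.8103

0.8103


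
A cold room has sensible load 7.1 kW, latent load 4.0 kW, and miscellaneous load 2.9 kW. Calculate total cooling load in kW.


Q_total = Q_s + Q_l + Q_misc
Q_total = 7.1 + 4.0 + 2.9
Q_total = 14.0 kW

14.0


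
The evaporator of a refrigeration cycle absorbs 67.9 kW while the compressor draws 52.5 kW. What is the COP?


COP = Q_evap / W
COP = 67.9 / 52.5
COP = 1.293

1.293


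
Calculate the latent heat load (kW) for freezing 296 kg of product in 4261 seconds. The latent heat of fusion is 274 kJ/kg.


Q_lat = m * h_fg / t
Q_lat = 296 * 274 / 4261
Q_lat = 19.03 kW

19.03


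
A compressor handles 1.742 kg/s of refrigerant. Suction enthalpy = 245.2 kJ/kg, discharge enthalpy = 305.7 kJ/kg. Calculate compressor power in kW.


dh = 305.7 - 245.2 = 60.5 kJ/kg
W = m_dot * dh = 1.742 * 60.5 = 105.39 kW

105.39


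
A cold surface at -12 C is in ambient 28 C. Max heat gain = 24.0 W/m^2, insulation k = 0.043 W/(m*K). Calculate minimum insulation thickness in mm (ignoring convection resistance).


dT = 28 - (-12) = 40 K
thickness = k * dT / q_max * 1000
thickness = 0.043 * 40 / 24.0 * 1000
thickness = 71.7 mm

71.7


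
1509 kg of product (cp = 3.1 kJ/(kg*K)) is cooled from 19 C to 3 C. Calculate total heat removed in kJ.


dT = 19 - (3) = 16 K
Q = m * cp * dT = 1509 * 3.1 * 16
Q = 74846 kJ

74846


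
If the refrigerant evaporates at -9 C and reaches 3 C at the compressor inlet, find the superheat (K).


Superheat = T_suction - T_evap
Superheat = 3 - (-9)
Superheat = 12 K

12


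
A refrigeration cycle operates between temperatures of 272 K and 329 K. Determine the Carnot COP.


dT = 329 - 272 = 57 K
COP_carnot = T_cold / dT = 272 / 57
COP_carnot = 4.772

4.772


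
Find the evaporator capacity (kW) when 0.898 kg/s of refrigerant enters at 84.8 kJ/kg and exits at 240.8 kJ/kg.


dh = 240.8 - 84.8 = 156.0 kJ/kg
Q_evap = m_dot * dh = 0.898 * 156.0
Q_evap = 140.09 kW

140.09


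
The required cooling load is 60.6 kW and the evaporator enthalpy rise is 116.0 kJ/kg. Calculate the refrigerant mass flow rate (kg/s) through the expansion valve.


m_dot = Q / dh
m_dot = 60.6 / 116.0
m_dot = 0.5224 kg/s

0.5224


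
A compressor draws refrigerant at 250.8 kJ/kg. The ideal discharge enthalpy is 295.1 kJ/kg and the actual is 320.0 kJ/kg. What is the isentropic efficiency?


dh_ideal = 295.1 - 250.8 = 44.3 kJ/kg
dh_actual = 320.0 - 250.8 = 69.2 kJ/kg
eta_s = dh_ideal / dh_actual = 44.3 / 69.2
eta_s = 0.6402

0.6402


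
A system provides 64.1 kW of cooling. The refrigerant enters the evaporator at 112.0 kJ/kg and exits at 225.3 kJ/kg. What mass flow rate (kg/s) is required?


dh = 225.3 - 112.0 = 113.3 kJ/kg
m_dot = Q / dh = 64.1 / 113.3 = 0.5658 kg/s

0.5658


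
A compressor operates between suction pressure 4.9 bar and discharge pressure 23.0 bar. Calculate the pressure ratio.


PR = P_high / P_low
PR = 23.0 / 4.9
PR = 4.694

4.694


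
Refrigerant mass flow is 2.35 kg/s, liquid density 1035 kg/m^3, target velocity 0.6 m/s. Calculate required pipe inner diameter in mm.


A = m_dot / (rho * v) = 2.35 / (1035 * 0.6) = 0.003784219002 m^2
d = sqrt(4*A/pi) * 1000
d = 69.4 mm

69.4


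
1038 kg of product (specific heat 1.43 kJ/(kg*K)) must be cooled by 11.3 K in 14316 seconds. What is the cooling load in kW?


Q = m * cp * dT / t
Q = 1038 * 1.43 * 11.3 / 14316
Q = 1.172 kW

1.172


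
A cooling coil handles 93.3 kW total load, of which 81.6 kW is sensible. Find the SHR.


SHR = Q_sensible / Q_total
SHR = 81.6 / 93.3
SHR = 0.875

0.875


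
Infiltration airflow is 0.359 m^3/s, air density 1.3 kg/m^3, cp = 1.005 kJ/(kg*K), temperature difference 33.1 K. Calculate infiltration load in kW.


Q = V_dot * rho * cp * dT
Q = 0.359 * 1.3 * 1.005 * 33.1
Q = 15.525 kW

15.525


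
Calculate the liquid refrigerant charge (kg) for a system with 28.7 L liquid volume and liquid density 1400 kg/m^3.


Charge = V * rho / 1000
Charge = 28.7 * 1400 / 1000
Charge = 40.18 kg

40.18


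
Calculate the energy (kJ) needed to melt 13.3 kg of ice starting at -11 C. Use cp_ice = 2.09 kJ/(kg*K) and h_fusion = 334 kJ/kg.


Sensible heat = cp * dT = 2.09 * 11 = 22.99 kJ/kg
Total per kg = 22.99 + 334 = 356.99 kJ/kg
Q = m * total = 13.3 * 356.99
Q = 4748.0 kJ

4748.0


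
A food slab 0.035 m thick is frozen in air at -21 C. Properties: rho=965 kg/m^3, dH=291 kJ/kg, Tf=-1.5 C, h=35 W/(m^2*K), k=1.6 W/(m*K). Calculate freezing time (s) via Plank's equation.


dT = -1.5 - (-21) = 19.5 K
term1 = a/(2h) = 0.035/(2*35) = 0.0005
term2 = a^2/(8k) = 0.035^2/(8*1.6) = 0.000095703125
t = rho*dH*1000/dT * (term1 + term2)
t = 965*291*1000/19.5 * (0.0005 + 0.000095703125)
t = 8579 s

8579


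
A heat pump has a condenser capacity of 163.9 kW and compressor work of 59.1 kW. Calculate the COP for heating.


COP_hp = Q_cond / W
COP_hp = 163.9 / 59.1
COP_hp = 2.773

2.773


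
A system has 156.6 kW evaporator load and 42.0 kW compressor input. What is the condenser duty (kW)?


Q_cond = Q_evap + W
Q_cond = 156.6 + 42.0
Q_cond = 198.6 kW

198.6


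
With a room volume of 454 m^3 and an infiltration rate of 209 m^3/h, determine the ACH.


ACH = flow / volume
ACH = 209 / 454
ACH = 0.46

0.46


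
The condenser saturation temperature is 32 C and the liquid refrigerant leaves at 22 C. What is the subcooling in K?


Subcooling = T_cond - T_liquid
Subcooling = 32 - 22
Subcooling = 10 K

10


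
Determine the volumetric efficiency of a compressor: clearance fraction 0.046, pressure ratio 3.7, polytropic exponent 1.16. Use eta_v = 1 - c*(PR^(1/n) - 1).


PR^(1/n) = 3.7^(1/1.16) = 3.08907941
eta_v = 1 - 0.046 * (3.08907941 - 1)
eta_v = 0.9039

0.9039


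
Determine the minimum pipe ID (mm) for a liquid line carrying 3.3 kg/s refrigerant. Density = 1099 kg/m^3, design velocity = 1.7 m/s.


A = m_dot / (rho * v) = 3.3 / (1099 * 1.7) = 0.00176631162 m^2
d = sqrt(4*A/pi) * 1000
d = 47.4 mm

47.4


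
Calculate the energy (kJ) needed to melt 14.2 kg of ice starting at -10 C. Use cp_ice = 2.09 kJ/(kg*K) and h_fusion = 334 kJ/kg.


Sensible heat = cp * dT = 2.09 * 10 = 20.9 kJ/kg
Total per kg = 20.9 + 334 = 354.9 kJ/kg
Q = m * total = 14.2 * 354.9
Q = 5039.6 kJ

5039.6


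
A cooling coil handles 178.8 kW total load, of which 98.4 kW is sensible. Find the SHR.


SHR = Q_sensible / Q_total
SHR = 98.4 / 178.8
SHR = 0.55

0.55


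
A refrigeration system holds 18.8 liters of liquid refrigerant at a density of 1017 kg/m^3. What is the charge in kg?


Charge = V * rho / 1000
Charge = 18.8 * 1017 / 1000
Charge = 19.12 kg

19.12


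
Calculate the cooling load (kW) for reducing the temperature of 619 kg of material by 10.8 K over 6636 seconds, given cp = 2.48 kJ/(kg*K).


Q = m * cp * dT / t
Q = 619 * 2.48 * 10.8 / 6636
Q = 2.498 kW

2.498


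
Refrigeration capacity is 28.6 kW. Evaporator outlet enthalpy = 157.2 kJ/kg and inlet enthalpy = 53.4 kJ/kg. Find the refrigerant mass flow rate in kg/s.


dh = 157.2 - 53.4 = 103.8 kJ/kg
m_dot = Q / dh = 28.6 / 103.8 = 0.2755 kg/s

0.2755


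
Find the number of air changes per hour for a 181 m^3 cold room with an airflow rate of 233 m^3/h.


ACH = flow / volume
ACH = 233 / 181
ACH = 1.287

1.287


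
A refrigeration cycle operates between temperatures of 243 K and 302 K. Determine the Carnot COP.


dT = 302 - 243 = 59 K
COP_carnot = T_cold / dT = 243 / 59
COP_carnot = 4.119

4.119


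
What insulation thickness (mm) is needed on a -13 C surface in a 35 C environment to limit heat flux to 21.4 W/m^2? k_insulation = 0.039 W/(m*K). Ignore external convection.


dT = 35 - (-13) = 48 K
thickness = k * dT / q_max * 1000
thickness = 0.039 * 48 / 21.4 * 1000
thickness = 87.5 mm

87.5


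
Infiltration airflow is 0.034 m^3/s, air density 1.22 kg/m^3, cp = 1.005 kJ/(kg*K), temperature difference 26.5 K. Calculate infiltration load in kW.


Q = V_dot * rho * cp * dT
Q = 0.034 * 1.22 * 1.005 * 26.5
Q = 1.105 kW

1.105


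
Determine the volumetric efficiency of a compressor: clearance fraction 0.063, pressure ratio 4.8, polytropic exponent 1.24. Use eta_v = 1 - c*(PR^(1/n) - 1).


PR^(1/n) = 4.8^(1/1.24) = 3.54313822
eta_v = 1 - 0.063 * (3.54313822 - 1)
eta_v = 0.8398

0.8398


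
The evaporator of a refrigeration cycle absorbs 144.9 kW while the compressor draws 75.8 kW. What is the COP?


COP = Q_evap / W
COP = 144.9 / 75.8
COP = 1.912

1.912


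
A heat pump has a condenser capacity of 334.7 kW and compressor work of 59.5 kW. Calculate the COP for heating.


COP_hp = Q_cond / W
COP_hp = 334.7 / 59.5
COP_hp = 5.625

5.625


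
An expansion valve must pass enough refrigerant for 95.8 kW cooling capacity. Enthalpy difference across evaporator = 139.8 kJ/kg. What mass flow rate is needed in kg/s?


m_dot = Q / dh
m_dot = 95.8 / 139.8
m_dot = 0.6853 kg/s

0.6853


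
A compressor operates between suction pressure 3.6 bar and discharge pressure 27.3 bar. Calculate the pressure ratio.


PR = P_high / P_low
PR = 27.3 / 3.6
PR = 7.583

7.583


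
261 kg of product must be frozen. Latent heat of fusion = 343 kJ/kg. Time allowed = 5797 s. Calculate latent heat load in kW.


Q_lat = m * h_fg / t
Q_lat = 261 * 343 / 5797
Q_lat = 15.44 kW

15.44


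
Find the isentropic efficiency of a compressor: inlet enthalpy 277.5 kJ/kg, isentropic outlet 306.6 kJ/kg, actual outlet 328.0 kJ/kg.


dh_ideal = 306.6 - 277.5 = 29.1 kJ/kg
dh_actual = 328.0 - 277.5 = 50.5 kJ/kg
eta_s = dh_ideal / dh_actual = 29.1 / 50.5
eta_s = 0.5762

0.5762


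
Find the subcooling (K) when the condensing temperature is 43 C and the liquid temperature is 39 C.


Subcooling = T_cond - T_liquid
Subcooling = 43 - 39
Subcooling = 4 K

4


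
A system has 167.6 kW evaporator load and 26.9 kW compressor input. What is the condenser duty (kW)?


Q_cond = Q_evap + W
Q_cond = 167.6 + 26.9
Q_cond = 194.5 kW

194.5


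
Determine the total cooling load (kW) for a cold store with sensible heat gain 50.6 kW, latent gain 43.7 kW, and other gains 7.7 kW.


Q_total = Q_s + Q_l + Q_misc
Q_total = 50.6 + 43.7 + 7.7
Q_total = 102.0 kW

102.0


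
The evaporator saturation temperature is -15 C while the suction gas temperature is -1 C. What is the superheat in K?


Superheat = T_suction - T_evap
Superheat = -1 - (-15)
Superheat = 14 K

14


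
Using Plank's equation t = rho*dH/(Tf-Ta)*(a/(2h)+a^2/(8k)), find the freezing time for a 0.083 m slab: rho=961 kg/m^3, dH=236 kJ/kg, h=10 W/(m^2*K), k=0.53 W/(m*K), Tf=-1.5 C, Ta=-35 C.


dT = -1.5 - (-35) = 33.5 K
term1 = a/(2h) = 0.083/(2*10) = 0.00415
term2 = a^2/(8k) = 0.083^2/(8*0.53) = 0.001624764151
t = rho*dH*1000/dT * (term1 + term2)
t = 961*236*1000/33.5 * (0.00415 + 0.001624764151)
t = 39095 s

39095


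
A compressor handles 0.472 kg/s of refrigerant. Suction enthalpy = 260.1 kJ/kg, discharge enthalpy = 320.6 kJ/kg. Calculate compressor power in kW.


dh = 320.6 - 260.1 = 60.5 kJ/kg
W = m_dot * dh = 0.472 * 60.5 = 28.56 kW

28.56


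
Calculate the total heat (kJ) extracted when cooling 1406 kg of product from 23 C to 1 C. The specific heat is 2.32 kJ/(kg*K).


dT = 23 - (1) = 22 K
Q = m * cp * dT = 1406 * 2.32 * 22
Q = 71762 kJ

71762


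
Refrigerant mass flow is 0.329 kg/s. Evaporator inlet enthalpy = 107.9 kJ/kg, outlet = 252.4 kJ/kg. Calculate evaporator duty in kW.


dh = 252.4 - 107.9 = 144.5 kJ/kg
Q_evap = m_dot * dh = 0.329 * 144.5
Q_evap = 47.54 kW

47.54


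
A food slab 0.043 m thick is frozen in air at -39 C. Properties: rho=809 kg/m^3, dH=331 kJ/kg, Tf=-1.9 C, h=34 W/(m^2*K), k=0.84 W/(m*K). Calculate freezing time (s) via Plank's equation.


dT = -1.9 - (-39) = 37.1 K
term1 = a/(2h) = 0.043/(2*34) = 0.0006323529412
term2 = a^2/(8k) = 0.043^2/(8*0.84) = 0.0002751488095
t = rho*dH*1000/dT * (term1 + term2)
t = 809*331*1000/37.1 * (0.0006323529412 + 0.0002751488095)
t = 6550 s

6550


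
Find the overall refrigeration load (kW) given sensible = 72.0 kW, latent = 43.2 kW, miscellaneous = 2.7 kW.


Q_total = Q_s + Q_l + Q_misc
Q_total = 72.0 + 43.2 + 2.7
Q_total = 117.9 kW

117.9


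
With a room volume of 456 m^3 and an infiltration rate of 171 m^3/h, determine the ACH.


ACH = flow / volume
ACH = 171 / 456
ACH = 0.375

0.375


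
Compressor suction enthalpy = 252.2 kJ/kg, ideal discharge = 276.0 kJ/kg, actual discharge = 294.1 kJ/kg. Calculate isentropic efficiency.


dh_ideal = 276.0 - 252.2 = 23.8 kJ/kg
dh_actual = 294.1 - 252.2 = 41.9 kJ/kg
eta_s = dh_ideal / dh_actual = 23.8 / 41.9
eta_s = 0.568

0.568


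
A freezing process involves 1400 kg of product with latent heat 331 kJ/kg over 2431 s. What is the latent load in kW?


Q_lat = m * h_fg / t
Q_lat = 1400 * 331 / 2431
Q_lat = 190.62 kW

190.62


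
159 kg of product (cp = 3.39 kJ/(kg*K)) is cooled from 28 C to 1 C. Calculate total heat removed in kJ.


dT = 28 - (1) = 27 K
Q = m * cp * dT = 159 * 3.39 * 27
Q = 14553 kJ

14553


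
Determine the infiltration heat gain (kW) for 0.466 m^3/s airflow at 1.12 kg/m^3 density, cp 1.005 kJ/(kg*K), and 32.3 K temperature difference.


Q = V_dot * rho * cp * dT
Q = 0.466 * 1.12 * 1.005 * 32.3
Q = 16.942 kW

16.942


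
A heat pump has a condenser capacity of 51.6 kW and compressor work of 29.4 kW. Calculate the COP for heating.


COP_hp = Q_cond / W
COP_hp = 51.6 / 29.4
COP_hp = 1.755

1.755


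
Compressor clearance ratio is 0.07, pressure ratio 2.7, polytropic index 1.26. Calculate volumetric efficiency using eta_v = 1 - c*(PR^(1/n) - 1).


PR^(1/n) = 2.7^(1/1.26) = 2.19964296
eta_v = 1 - 0.07 * (2.19964296 - 1)
eta_v = 0.916

0.916


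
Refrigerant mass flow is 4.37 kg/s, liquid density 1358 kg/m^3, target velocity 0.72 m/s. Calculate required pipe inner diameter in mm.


A = m_dot / (rho * v) = 4.37 / (1358 * 0.72) = 0.004469399444 m^2
d = sqrt(4*A/pi) * 1000
d = 75.4 mm

75.4


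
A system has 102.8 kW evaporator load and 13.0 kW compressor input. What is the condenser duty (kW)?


Q_cond = Q_evap + W
Q_cond = 102.8 + 13.0
Q_cond = 115.8 kW

115.8


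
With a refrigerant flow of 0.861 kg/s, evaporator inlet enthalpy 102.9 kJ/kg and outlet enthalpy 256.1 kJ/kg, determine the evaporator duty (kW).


dh = 256.1 - 102.9 = 153.2 kJ/kg
Q_evap = m_dot * dh = 0.861 * 153.2
Q_evap = 131.91 kW

131.91


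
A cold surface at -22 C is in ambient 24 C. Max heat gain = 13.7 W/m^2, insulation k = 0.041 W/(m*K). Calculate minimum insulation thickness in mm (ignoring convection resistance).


dT = 24 - (-22) = 46 K
thickness = k * dT / q_max * 1000
thickness = 0.041 * 46 / 13.7 * 1000
thickness = 137.7 mm

137.7


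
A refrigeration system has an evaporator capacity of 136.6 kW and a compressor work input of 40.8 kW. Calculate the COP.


COP = Q_evap / W
COP = 136.6 / 40.8
COP = 3.348

3.348


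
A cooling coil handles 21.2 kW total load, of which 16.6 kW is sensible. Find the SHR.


SHR = Q_sensible / Q_total
SHR = 16.6 / 21.2
SHR = 0.783

0.783


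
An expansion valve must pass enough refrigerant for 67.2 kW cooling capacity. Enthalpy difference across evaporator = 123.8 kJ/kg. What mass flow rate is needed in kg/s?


m_dot = Q / dh
m_dot = 67.2 / 123.8
m_dot = 0.5428 kg/s

0.5428


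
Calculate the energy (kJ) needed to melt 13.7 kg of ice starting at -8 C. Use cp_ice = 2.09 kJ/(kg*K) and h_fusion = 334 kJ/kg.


Sensible heat = cp * dT = 2.09 * 8 = 16.72 kJ/kg
Total per kg = 16.72 + 334 = 350.72 kJ/kg
Q = m * total = 13.7 * 350.72
Q = 4804.9 kJ

4804.9


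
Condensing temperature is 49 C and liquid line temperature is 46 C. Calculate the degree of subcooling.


Subcooling = T_cond - T_liquid
Subcooling = 49 - 46
Subcooling = 3 K

3


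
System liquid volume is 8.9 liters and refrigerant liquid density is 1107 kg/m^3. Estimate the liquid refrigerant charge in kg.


Charge = V * rho / 1000
Charge = 8.9 * 1107 / 1000
Charge = 9.85 kg

9.85


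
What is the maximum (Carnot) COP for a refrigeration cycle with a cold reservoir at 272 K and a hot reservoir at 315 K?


dT = 315 - 272 = 43 K
COP_carnot = T_cold / dT = 272 / 43
COP_carnot = 6.326

6.326


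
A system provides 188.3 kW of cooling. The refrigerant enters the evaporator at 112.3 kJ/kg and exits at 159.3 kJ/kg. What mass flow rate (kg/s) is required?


dh = 159.3 - 112.3 = 47.0 kJ/kg
m_dot = Q / dh = 188.3 / 47.0 = 4.0064 kg/s

4.0064


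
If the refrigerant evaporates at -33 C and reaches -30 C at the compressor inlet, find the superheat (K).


Superheat = T_suction - T_evap
Superheat = -30 - (-33)
Superheat = 3 K

3


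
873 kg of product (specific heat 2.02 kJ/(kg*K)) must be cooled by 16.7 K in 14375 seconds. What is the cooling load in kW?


Q = m * cp * dT / t
Q = 873 * 2.02 * 16.7 / 14375
Q = 2.049 kW

2.049


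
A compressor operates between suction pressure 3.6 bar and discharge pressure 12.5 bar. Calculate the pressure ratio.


PR = P_high / P_low
PR = 12.5 / 3.6
PR = 3.472

3.472


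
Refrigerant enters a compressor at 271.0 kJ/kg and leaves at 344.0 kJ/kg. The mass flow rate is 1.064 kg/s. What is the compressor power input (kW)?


dh = 344.0 - 271.0 = 73.0 kJ/kg
W = m_dot * dh = 1.064 * 73.0 = 77.67 kW

77.67


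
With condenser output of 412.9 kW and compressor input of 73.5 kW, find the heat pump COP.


COP_hp = Q_cond / W
COP_hp = 412.9 / 73.5
COP_hp = 5.618

5.618


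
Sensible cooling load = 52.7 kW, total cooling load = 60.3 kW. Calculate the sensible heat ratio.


SHR = Q_sensible / Q_total
SHR = 52.7 / 60.3
SHR = 0.874

0.874


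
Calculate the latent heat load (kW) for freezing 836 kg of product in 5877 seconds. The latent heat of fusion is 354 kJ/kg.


Q_lat = m * h_fg / t
Q_lat = 836 * 354 / 5877
Q_lat = 50.36 kW

50.36


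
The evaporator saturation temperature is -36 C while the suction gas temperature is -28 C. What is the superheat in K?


Superheat = T_suction - T_evap
Superheat = -28 - (-36)
Superheat = 8 K

8


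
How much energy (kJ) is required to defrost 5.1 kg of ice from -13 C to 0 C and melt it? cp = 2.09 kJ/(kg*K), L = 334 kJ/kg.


Sensible heat = cp * dT = 2.09 * 13 = 27.17 kJ/kg
Total per kg = 27.17 + 334 = 361.17 kJ/kg
Q = m * total = 5.1 * 361.17
Q = 1842.0 kJ

1842.0


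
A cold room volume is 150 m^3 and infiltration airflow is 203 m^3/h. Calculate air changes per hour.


ACH = flow / volume
ACH = 203 / 150
ACH = 1.353

1.353


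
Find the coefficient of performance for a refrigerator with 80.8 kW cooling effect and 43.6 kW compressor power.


COP = Q_evap / W
COP = 80.8 / 43.6
COP = 1.853

1.853


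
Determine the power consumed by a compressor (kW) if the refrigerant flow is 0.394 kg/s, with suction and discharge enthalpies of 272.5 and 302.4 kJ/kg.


dh = 302.4 - 272.5 = 29.9 kJ/kg
W = m_dot * dh = 0.394 * 29.9 = 11.78 kW

11.78


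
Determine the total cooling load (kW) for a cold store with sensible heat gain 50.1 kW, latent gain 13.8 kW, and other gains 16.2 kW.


Q_total = Q_s + Q_l + Q_misc
Q_total = 50.1 + 13.8 + 16.2
Q_total = 80.1 kW

80.1


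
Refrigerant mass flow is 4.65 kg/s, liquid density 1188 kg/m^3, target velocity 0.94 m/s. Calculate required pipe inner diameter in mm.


A = m_dot / (rho * v) = 4.65 / (1188 * 0.94) = 0.004163980228 m^2
d = sqrt(4*A/pi) * 1000
d = 72.8 mm

72.8


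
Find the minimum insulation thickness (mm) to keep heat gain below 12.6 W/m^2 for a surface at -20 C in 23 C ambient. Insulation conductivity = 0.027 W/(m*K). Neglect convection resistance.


dT = 23 - (-20) = 43 K
thickness = k * dT / q_max * 1000
thickness = 0.027 * 43 / 12.6 * 1000
thickness = 92.1 mm

92.1


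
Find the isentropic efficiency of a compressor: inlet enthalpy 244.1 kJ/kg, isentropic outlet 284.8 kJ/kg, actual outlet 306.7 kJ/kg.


dh_ideal = 284.8 - 244.1 = 40.7 kJ/kg
dh_actual = 306.7 - 244.1 = 62.6 kJ/kg
eta_s = dh_ideal / dh_actual = 40.7 / 62.6
eta_s = 0.6502

0.6502


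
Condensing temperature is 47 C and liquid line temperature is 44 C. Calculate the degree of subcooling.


Subcooling = T_cond - T_liquid
Subcooling = 47 - 44
Subcooling = 3 K

3


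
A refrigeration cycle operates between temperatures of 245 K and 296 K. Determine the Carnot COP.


dT = 296 - 245 = 51 K
COP_carnot = T_cold / dT = 245 / 51
COP_carnot = 4.804

4.804


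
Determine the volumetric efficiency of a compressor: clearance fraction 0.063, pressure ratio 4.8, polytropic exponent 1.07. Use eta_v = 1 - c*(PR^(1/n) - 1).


PR^(1/n) = 4.8^(1/1.07) = 4.33185642
eta_v = 1 - 0.063 * (4.33185642 - 1)
eta_v = 0.7901

0.7901


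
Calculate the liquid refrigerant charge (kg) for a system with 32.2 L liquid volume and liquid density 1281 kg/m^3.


Charge = V * rho / 1000
Charge = 32.2 * 1281 / 1000
Charge = 41.25 kg

41.25


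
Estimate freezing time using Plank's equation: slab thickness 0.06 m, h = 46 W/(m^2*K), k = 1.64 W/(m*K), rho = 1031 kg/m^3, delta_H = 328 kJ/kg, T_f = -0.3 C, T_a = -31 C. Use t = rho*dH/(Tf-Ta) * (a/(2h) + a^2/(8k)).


dT = -0.3 - (-31) = 30.7 K
term1 = a/(2h) = 0.06/(2*46) = 0.000652173913
term2 = a^2/(8k) = 0.06^2/(8*1.64) = 0.0002743902439
t = rho*dH*1000/dT * (term1 + term2)
t = 1031*328*1000/30.7 * (0.000652173913 + 0.0002743902439)
t = 10206 s

10206


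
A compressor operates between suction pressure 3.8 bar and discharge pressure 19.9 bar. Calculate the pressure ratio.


PR = P_high / P_low
PR = 19.9 / 3.8
PR = 5.237

5.237


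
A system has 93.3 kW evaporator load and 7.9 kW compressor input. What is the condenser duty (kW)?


Q_cond = Q_evap + W
Q_cond = 93.3 + 7.9
Q_cond = 101.2 kW

101.2


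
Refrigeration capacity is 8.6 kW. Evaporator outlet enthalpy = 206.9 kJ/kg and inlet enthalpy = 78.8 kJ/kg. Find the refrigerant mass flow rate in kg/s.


dh = 206.9 - 78.8 = 128.1 kJ/kg
m_dot = Q / dh = 8.6 / 128.1 = 0.0671 kg/s

0.0671


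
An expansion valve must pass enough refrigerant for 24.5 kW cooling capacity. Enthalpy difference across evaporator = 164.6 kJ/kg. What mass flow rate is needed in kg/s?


m_dot = Q / dh
m_dot = 24.5 / 164.6
m_dot = 0.1488 kg/s

0.1488


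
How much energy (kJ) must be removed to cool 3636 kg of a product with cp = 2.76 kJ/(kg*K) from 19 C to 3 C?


dT = 19 - (3) = 16 K
Q = m * cp * dT = 3636 * 2.76 * 16
Q = 160566 kJ

160566


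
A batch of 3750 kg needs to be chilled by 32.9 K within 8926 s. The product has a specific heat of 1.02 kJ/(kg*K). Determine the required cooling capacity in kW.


Q = m * cp * dT / t
Q = 3750 * 1.02 * 32.9 / 8926
Q = 14.098 kW

14.098


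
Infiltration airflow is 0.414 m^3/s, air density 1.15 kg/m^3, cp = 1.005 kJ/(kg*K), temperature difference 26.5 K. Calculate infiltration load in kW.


Q = V_dot * rho * cp * dT
Q = 0.414 * 1.15 * 1.005 * 26.5
Q = 12.68 kW

12.68


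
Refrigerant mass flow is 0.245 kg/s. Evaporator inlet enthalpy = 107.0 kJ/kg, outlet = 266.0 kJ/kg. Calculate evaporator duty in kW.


dh = 266.0 - 107.0 = 159.0 kJ/kg
Q_evap = m_dot * dh = 0.245 * 159.0
Q_evap = 38.96 kW

38.96


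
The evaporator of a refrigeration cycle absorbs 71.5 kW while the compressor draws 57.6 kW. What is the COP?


COP = Q_evap / W
COP = 71.5 / 57.6
COP = 1.241

1.241


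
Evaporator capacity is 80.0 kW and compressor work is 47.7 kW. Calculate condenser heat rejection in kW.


Q_cond = Q_evap + W
Q_cond = 80.0 + 47.7
Q_cond = 127.7 kW

127.7


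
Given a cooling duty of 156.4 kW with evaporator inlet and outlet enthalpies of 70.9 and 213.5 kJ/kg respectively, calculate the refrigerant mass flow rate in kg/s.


dh = 213.5 - 70.9 = 142.6 kJ/kg
m_dot = Q / dh = 156.4 / 142.6 = 1.0968 kg/s

1.0968


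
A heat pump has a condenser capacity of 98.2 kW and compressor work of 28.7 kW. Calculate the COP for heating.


COP_hp = Q_cond / W
COP_hp = 98.2 / 28.7
COP_hp = 3.422

3.422


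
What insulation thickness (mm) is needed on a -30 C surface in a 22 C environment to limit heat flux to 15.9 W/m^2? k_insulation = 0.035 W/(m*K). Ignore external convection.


dT = 22 - (-30) = 52 K
thickness = k * dT / q_max * 1000
thickness = 0.035 * 52 / 15.9 * 1000
thickness = 114.5 mm

114.5


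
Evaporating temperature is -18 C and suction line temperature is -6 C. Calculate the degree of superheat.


Superheat = T_suction - T_evap
Superheat = -6 - (-18)
Superheat = 12 K

12


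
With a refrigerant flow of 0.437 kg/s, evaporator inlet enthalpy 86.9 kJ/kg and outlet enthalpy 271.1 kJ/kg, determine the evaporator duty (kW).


dh = 271.1 - 86.9 = 184.2 kJ/kg
Q_evap = m_dot * dh = 0.437 * 184.2
Q_evap = 80.5 kW

80.5


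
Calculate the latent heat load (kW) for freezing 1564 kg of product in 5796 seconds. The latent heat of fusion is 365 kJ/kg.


Q_lat = m * h_fg / t
Q_lat = 1564 * 365 / 5796
Q_lat = 98.49 kW

98.49


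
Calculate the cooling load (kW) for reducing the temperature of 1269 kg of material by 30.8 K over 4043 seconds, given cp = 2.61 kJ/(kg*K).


Q = m * cp * dT / t
Q = 1269 * 2.61 * 30.8 / 4043
Q = 25.232 kW

25.232


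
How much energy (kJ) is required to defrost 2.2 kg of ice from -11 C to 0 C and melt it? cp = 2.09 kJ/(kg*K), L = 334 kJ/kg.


Sensible heat = cp * dT = 2.09 * 11 = 22.99 kJ/kg
Total per kg = 22.99 + 334 = 356.99 kJ/kg
Q = m * total = 2.2 * 356.99
Q = 785.4 kJ

785.4


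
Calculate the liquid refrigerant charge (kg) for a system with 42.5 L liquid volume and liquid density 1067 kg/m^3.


Charge = V * rho / 1000
Charge = 42.5 * 1067 / 1000
Charge = 45.35 kg

45.35


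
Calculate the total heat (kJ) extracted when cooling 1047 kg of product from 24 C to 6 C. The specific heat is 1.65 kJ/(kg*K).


dT = 24 - (6) = 18 K
Q = m * cp * dT = 1047 * 1.65 * 18
Q = 31096 kJ

31096


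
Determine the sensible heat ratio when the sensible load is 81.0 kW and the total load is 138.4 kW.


SHR = Q_sensible / Q_total
SHR = 81.0 / 138.4
SHR = 0.585

0.585


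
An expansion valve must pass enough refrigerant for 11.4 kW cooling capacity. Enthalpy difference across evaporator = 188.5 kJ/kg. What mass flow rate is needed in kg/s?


m_dot = Q / dh
m_dot = 11.4 / 188.5
m_dot = 0.0605 kg/s

0.0605


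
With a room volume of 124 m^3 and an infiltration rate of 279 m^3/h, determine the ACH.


ACH = flow / volume
ACH = 279 / 124
ACH = 2.25

2.25


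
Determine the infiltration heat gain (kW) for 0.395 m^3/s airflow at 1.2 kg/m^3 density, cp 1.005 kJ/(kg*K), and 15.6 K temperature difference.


Q = V_dot * rho * cp * dT
Q = 0.395 * 1.2 * 1.005 * 15.6
Q = 7.431 kW

7.431


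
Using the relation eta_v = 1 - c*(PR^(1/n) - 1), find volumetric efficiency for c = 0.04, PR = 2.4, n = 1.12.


PR^(1/n) = 2.4^(1/1.12) = 2.18511512
eta_v = 1 - 0.04 * (2.18511512 - 1)
eta_v = 0.9526

0.9526


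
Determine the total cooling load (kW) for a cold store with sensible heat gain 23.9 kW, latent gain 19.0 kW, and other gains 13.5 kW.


Q_total = Q_s + Q_l + Q_misc
Q_total = 23.9 + 19.0 + 13.5
Q_total = 56.4 kW

56.4


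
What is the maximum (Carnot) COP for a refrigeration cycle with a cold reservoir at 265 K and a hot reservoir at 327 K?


dT = 327 - 265 = 62 K
COP_carnot = T_cold / dT = 265 / 62
COP_carnot = 4.274

4.274


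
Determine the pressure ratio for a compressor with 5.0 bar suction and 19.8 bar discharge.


PR = P_high / P_low
PR = 19.8 / 5.0
PR = 3.96

3.96


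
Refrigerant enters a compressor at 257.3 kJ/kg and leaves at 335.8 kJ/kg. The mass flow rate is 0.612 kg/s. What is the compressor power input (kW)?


dh = 335.8 - 257.3 = 78.5 kJ/kg
W = m_dot * dh = 0.612 * 78.5 = 48.04 kW

48.04


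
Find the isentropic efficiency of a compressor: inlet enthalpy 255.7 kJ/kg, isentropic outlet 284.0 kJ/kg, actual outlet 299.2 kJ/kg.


dh_ideal = 284.0 - 255.7 = 28.3 kJ/kg
dh_actual = 299.2 - 255.7 = 43.5 kJ/kg
eta_s = dh_ideal / dh_actual = 28.3 / 43.5
eta_s = 0.6506

0.6506


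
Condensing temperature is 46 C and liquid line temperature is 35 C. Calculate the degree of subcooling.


Subcooling = T_cond - T_liquid
Subcooling = 46 - 35
Subcooling = 11 K

11


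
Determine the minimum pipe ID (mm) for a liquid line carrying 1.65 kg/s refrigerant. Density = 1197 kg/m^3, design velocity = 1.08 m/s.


A = m_dot / (rho * v) = 1.65 / (1197 * 1.08) = 0.001276338996 m^2
d = sqrt(4*A/pi) * 1000
d = 40.3 mm

40.3


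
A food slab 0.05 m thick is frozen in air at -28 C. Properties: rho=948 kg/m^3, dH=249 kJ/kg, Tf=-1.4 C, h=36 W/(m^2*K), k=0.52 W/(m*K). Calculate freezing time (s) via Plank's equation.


dT = -1.4 - (-28) = 26.6 K
term1 = a/(2h) = 0.05/(2*36) = 0.0006944444444
term2 = a^2/(8k) = 0.05^2/(8*0.52) = 0.0006009615385
t = rho*dH*1000/dT * (term1 + term2)
t = 948*249*1000/26.6 * (0.0006944444444 + 0.0006009615385)
t = 11496 s

11496


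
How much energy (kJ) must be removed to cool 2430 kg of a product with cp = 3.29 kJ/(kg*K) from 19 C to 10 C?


dT = 19 - (10) = 9 K
Q = m * cp * dT = 2430 * 3.29 * 9
Q = 71952 kJ

71952


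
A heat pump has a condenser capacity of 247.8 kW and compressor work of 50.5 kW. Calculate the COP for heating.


COP_hp = Q_cond / W
COP_hp = 247.8 / 50.5
COP_hp = 4.907

4.907


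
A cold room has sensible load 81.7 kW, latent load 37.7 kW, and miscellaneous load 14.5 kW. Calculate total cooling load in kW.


Q_total = Q_s + Q_l + Q_misc
Q_total = 81.7 + 37.7 + 14.5
Q_total = 133.9 kW

133.9


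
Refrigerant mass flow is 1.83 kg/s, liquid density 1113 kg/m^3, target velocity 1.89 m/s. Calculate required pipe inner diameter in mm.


A = m_dot / (rho * v) = 1.83 / (1113 * 1.89) = 0.000869949657 m^2
d = sqrt(4*A/pi) * 1000
d = 33.3 mm

33.3


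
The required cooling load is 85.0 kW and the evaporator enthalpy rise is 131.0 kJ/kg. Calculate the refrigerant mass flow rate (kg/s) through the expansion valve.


m_dot = Q / dh
m_dot = 85.0 / 131.0
m_dot = 0.6489 kg/s

0.6489


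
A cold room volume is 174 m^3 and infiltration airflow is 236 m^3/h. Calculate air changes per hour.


ACH = flow / volume
ACH = 236 / 174
ACH = 1.356

1.356


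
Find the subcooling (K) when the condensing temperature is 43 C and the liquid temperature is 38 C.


Subcooling = T_cond - T_liquid
Subcooling = 43 - 38
Subcooling = 5 K

5
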